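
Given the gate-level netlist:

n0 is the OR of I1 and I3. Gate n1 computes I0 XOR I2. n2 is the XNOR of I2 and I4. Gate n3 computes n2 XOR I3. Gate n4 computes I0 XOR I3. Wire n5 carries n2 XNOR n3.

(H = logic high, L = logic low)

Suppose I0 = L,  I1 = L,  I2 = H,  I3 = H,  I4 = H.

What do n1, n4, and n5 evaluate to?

n1 = H, n4 = H, n5 = L

n1 = I0 XOR I2 = L XOR H = H
n2 = I2 XNOR I4 = H XNOR H = H
n3 = n2 XOR I3 = H XOR H = L
n4 = I0 XOR I3 = L XOR H = H
n5 = n2 XNOR n3 = H XNOR L = L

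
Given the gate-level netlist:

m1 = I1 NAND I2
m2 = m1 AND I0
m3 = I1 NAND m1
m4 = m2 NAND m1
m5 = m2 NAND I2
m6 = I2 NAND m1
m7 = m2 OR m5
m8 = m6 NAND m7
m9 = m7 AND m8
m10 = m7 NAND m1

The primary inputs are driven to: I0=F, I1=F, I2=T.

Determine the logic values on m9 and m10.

m9 = T  m10 = F

m1 = I1 NAND I2 = F NAND T = T
m2 = m1 AND I0 = T AND F = F
m5 = m2 NAND I2 = F NAND T = T
m6 = I2 NAND m1 = T NAND T = F
m7 = m2 OR m5 = F OR T = T
m8 = m6 NAND m7 = F NAND T = T
m9 = m7 AND m8 = T AND T = T
m10 = m7 NAND m1 = T NAND T = F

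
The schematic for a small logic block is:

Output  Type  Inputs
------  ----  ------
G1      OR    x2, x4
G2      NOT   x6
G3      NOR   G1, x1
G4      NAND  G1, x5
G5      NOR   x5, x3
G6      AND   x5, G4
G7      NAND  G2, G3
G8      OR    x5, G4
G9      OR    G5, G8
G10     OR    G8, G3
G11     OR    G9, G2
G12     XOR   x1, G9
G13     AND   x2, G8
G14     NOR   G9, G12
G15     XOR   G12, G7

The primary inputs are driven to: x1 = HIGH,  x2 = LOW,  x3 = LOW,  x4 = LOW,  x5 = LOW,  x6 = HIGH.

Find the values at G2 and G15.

G2 = LOW, G15 = HIGH

G1 = x2 OR x4 = LOW OR LOW = LOW
G2 = NOT x6 = NOT HIGH = LOW
G3 = G1 NOR x1 = LOW NOR HIGH = LOW
G4 = G1 NAND x5 = LOW NAND LOW = HIGH
G5 = x5 NOR x3 = LOW NOR LOW = HIGH
G7 = G2 NAND G3 = LOW NAND LOW = HIGH
G8 = x5 OR G4 = LOW OR HIGH = HIGH
G9 = G5 OR G8 = HIGH OR HIGH = HIGH
G12 = x1 XOR G9 = HIGH XOR HIGH = LOW
G15 = G12 XOR G7 = LOW XOR HIGH = HIGH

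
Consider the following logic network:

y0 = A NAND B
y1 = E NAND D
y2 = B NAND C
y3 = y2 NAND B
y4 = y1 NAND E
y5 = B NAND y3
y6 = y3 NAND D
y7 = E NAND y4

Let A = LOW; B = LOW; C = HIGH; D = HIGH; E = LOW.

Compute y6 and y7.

y6 = LOW; y7 = HIGH

y1 = E NAND D = LOW NAND HIGH = HIGH
y2 = B NAND C = LOW NAND HIGH = HIGH
y3 = y2 NAND B = HIGH NAND LOW = HIGH
y4 = y1 NAND E = HIGH NAND LOW = HIGH
y6 = y3 NAND D = HIGH NAND HIGH = LOW
y7 = E NAND y4 = LOW NAND HIGH = HIGH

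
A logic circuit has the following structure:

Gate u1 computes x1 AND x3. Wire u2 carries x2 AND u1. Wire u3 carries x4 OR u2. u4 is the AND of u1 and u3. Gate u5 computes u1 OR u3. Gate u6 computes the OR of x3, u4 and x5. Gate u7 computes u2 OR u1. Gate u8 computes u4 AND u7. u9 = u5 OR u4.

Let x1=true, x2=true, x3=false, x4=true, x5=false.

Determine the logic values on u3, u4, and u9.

u3 = true; u4 = false; u9 = true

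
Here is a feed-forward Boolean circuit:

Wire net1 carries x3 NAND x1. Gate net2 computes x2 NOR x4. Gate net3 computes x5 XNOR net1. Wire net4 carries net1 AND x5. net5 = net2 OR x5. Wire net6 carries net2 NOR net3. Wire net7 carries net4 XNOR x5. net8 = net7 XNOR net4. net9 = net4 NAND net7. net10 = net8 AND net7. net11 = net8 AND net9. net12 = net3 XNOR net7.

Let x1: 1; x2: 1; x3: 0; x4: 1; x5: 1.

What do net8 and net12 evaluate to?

net8 = 1  net12 = 1

net1 = x3 NAND x1 = 0 NAND 1 = 1
net3 = x5 XNOR net1 = 1 XNOR 1 = 1
net4 = net1 AND x5 = 1 AND 1 = 1
net7 = net4 XNOR x5 = 1 XNOR 1 = 1
net8 = net7 XNOR net4 = 1 XNOR 1 = 1
net12 = net3 XNOR net7 = 1 XNOR 1 = 1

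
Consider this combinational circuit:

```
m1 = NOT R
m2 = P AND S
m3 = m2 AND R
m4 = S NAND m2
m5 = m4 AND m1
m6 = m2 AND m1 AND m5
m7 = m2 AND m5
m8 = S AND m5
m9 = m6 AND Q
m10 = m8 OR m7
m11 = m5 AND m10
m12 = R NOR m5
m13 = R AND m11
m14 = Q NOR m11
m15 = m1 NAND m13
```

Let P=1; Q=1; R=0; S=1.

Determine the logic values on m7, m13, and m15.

m1 = NOT R = NOT 0 = 1
m2 = P AND S = 1 AND 1 = 1
m4 = S NAND m2 = 1 NAND 1 = 0
m5 = m4 AND m1 = 0 AND 1 = 0
m7 = m2 AND m5 = 1 AND 0 = 0
m8 = S AND m5 = 1 AND 0 = 0
m10 = m8 OR m7 = 0 OR 0 = 0
m11 = m5 AND m10 = 0 AND 0 = 0
m13 = R AND m11 = 0 AND 0 = 0
m15 = m1 NAND m13 = 1 NAND 0 = 1

m7 = 0  m13 = 0  m15 = 1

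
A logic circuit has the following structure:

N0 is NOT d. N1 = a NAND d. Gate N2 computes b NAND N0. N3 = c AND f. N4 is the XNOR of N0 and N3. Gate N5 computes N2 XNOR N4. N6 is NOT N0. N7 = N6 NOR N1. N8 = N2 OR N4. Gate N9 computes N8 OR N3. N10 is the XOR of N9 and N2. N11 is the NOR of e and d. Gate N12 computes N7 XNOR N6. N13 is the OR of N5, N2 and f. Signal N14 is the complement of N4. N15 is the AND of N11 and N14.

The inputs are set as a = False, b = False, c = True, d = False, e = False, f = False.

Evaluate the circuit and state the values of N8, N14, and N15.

N0 = NOT d = NOT False = True
N2 = b NAND N0 = False NAND True = True
N3 = c AND f = True AND False = False
N4 = N0 XNOR N3 = True XNOR False = False
N8 = N2 OR N4 = True OR False = True
N11 = e NOR d = False NOR False = True
N14 = NOT N4 = NOT False = True
N15 = N11 AND N14 = True AND True = True

N8 = True, N14 = True, N15 = True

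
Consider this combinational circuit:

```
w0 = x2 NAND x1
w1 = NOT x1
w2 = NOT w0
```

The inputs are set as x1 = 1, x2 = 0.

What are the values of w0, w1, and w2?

w0 = x2 NAND x1 = 0 NAND 1 = 1
w1 = NOT x1 = NOT 1 = 0
w2 = NOT w0 = NOT 1 = 0

w0 = 1, w1 = 0, w2 = 0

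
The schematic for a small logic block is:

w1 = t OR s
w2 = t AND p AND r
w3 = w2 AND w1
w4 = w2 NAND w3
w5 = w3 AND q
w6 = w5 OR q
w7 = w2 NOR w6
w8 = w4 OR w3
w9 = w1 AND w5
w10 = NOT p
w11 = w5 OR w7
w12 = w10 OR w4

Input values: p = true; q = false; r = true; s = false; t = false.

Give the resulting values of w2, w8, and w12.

w2 = false, w8 = true, w12 = true

w1 = t OR s = false OR false = false
w2 = t AND p AND r = false AND true AND true = false
w3 = w2 AND w1 = false AND false = false
w4 = w2 NAND w3 = false NAND false = true
w8 = w4 OR w3 = true OR false = true
w10 = NOT p = NOT true = false
w12 = w10 OR w4 = false OR true = true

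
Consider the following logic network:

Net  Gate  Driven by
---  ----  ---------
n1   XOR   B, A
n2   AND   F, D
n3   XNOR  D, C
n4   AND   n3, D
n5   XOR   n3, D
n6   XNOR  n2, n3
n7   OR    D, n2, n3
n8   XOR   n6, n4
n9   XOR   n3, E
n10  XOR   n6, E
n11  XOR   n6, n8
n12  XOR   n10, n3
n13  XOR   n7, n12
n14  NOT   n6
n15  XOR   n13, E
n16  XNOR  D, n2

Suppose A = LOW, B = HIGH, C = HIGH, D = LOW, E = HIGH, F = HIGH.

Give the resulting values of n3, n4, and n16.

n3 = LOW; n4 = LOW; n16 = HIGH

n2 = F AND D = HIGH AND LOW = LOW
n3 = D XNOR C = LOW XNOR HIGH = LOW
n4 = n3 AND D = LOW AND LOW = LOW
n16 = D XNOR n2 = LOW XNOR LOW = HIGH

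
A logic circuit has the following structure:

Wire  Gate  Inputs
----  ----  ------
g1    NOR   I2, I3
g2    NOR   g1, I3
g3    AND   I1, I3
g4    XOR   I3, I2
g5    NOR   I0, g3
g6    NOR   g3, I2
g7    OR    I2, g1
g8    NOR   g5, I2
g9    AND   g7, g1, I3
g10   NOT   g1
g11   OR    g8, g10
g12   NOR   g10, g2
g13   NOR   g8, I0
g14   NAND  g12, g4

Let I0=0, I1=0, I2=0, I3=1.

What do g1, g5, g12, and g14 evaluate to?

g1 = 0; g5 = 1; g12 = 0; g14 = 1

g1 = I2 NOR I3 = 0 NOR 1 = 0
g2 = g1 NOR I3 = 0 NOR 1 = 0
g3 = I1 AND I3 = 0 AND 1 = 0
g4 = I3 XOR I2 = 1 XOR 0 = 1
g5 = I0 NOR g3 = 0 NOR 0 = 1
g10 = NOT g1 = NOT 0 = 1
g12 = g10 NOR g2 = 1 NOR 0 = 0
g14 = g12 NAND g4 = 0 NAND 1 = 1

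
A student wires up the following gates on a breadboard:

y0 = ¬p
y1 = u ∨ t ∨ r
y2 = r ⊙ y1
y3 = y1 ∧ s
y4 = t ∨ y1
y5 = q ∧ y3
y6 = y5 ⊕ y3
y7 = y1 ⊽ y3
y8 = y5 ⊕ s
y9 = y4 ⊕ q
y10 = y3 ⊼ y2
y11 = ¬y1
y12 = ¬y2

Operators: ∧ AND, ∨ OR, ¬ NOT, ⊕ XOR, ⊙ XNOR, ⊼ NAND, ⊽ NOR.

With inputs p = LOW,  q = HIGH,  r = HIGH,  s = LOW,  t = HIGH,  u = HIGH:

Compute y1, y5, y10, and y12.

y1 = HIGH, y5 = LOW, y10 = HIGH, y12 = LOW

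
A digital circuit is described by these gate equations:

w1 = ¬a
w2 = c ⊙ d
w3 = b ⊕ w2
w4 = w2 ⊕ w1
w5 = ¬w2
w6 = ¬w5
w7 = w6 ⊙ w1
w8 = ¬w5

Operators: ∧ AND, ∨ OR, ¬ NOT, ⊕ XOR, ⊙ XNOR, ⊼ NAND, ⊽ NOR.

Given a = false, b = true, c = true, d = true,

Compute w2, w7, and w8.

w1 = NOT a = NOT false = true
w2 = c XNOR d = true XNOR true = true
w5 = NOT w2 = NOT true = false
w6 = NOT w5 = NOT false = true
w7 = w6 XNOR w1 = true XNOR true = true
w8 = NOT w5 = NOT false = true

w2 = true, w7 = true, w8 = true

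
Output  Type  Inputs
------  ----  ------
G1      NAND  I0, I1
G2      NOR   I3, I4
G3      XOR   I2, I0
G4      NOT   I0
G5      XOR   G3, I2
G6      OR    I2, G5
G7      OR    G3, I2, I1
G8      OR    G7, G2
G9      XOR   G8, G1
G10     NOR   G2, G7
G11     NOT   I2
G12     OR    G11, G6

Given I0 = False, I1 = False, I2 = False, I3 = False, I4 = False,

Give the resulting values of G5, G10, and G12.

G5 = False, G10 = False, G12 = True

G2 = I3 NOR I4 = False NOR False = True
G3 = I2 XOR I0 = False XOR False = False
G5 = G3 XOR I2 = False XOR False = False
G6 = I2 OR G5 = False OR False = False
G7 = G3 OR I2 OR I1 = False OR False OR False = False
G10 = G2 NOR G7 = True NOR False = False
G11 = NOT I2 = NOT False = True
G12 = G11 OR G6 = True OR False = True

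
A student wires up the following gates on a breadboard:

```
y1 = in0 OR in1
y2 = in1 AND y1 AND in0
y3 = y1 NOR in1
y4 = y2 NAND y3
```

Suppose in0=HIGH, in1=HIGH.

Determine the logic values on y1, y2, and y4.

y1 = in0 OR in1 = HIGH OR HIGH = HIGH
y2 = in1 AND y1 AND in0 = HIGH AND HIGH AND HIGH = HIGH
y3 = y1 NOR in1 = HIGH NOR HIGH = LOW
y4 = y2 NAND y3 = HIGH NAND LOW = HIGH

y1 = HIGH, y2 = HIGH, y4 = HIGH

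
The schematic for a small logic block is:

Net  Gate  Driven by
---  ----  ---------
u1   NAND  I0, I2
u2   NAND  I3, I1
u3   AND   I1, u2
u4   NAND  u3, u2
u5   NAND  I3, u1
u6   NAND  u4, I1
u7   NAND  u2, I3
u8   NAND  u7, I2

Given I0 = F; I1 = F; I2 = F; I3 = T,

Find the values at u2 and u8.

u2 = T; u8 = T

u2 = I3 NAND I1 = T NAND F = T
u7 = u2 NAND I3 = T NAND T = F
u8 = u7 NAND I2 = F NAND F = T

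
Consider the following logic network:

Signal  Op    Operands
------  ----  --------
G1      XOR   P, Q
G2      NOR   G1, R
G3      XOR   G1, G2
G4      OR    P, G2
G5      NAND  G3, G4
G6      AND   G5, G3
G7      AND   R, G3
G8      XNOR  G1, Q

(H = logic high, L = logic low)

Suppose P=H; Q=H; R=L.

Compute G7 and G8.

G7 = L; G8 = L

G1 = P XOR Q = H XOR H = L
G2 = G1 NOR R = L NOR L = H
G3 = G1 XOR G2 = L XOR H = H
G7 = R AND G3 = L AND H = L
G8 = G1 XNOR Q = L XNOR H = L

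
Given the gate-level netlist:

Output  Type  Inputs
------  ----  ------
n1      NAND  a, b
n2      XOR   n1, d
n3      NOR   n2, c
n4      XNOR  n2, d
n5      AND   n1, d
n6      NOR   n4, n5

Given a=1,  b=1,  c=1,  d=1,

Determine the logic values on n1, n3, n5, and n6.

n1 = 0, n3 = 0, n5 = 0, n6 = 0

n1 = a NAND b = 1 NAND 1 = 0
n2 = n1 XOR d = 0 XOR 1 = 1
n3 = n2 NOR c = 1 NOR 1 = 0
n4 = n2 XNOR d = 1 XNOR 1 = 1
n5 = n1 AND d = 0 AND 1 = 0
n6 = n4 NOR n5 = 1 NOR 0 = 0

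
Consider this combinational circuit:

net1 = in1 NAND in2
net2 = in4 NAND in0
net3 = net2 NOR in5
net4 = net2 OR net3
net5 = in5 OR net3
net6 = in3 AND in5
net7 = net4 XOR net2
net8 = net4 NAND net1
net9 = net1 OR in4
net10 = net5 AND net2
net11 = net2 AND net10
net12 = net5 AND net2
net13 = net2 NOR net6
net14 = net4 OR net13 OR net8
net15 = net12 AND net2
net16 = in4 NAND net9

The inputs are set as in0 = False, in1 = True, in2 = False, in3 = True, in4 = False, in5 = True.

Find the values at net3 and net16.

net3 = False  net16 = True

net1 = in1 NAND in2 = True NAND False = True
net2 = in4 NAND in0 = False NAND False = True
net3 = net2 NOR in5 = True NOR True = False
net9 = net1 OR in4 = True OR False = True
net16 = in4 NAND net9 = False NAND True = True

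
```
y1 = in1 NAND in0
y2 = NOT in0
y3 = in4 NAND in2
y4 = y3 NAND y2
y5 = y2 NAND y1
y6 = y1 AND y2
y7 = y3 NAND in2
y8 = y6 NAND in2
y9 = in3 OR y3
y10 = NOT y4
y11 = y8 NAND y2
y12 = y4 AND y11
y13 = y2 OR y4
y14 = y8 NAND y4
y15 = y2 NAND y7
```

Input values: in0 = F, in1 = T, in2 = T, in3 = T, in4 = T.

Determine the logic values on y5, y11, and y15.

y5 = F, y11 = T, y15 = F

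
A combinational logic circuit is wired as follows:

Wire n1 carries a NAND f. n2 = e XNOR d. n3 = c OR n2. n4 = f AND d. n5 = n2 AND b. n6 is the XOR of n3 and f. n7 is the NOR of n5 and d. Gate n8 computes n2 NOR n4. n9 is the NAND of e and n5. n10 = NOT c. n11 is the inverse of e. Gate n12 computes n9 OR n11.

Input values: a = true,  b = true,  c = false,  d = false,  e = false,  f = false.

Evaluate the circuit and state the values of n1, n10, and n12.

n1 = a NAND f = true NAND false = true
n2 = e XNOR d = false XNOR false = true
n5 = n2 AND b = true AND true = true
n9 = e NAND n5 = false NAND true = true
n10 = NOT c = NOT false = true
n11 = NOT e = NOT false = true
n12 = n9 OR n11 = true OR true = true

n1 = true  n10 = true  n12 = true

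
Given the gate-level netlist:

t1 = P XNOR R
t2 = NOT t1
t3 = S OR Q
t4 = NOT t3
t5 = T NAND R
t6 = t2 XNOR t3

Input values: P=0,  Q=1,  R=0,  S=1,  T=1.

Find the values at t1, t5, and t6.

t1 = 1, t5 = 1, t6 = 0

t1 = P XNOR R = 0 XNOR 0 = 1
t2 = NOT t1 = NOT 1 = 0
t3 = S OR Q = 1 OR 1 = 1
t5 = T NAND R = 1 NAND 0 = 1
t6 = t2 XNOR t3 = 0 XNOR 1 = 0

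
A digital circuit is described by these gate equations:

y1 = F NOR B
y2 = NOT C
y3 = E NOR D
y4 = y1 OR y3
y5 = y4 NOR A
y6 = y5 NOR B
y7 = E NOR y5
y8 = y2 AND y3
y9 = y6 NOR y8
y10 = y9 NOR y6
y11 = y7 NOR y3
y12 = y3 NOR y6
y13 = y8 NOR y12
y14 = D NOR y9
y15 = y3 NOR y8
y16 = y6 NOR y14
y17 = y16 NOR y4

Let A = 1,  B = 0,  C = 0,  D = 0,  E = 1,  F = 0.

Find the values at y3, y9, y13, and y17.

y3 = 0; y9 = 0; y13 = 1; y17 = 0

y1 = F NOR B = 0 NOR 0 = 1
y2 = NOT C = NOT 0 = 1
y3 = E NOR D = 1 NOR 0 = 0
y4 = y1 OR y3 = 1 OR 0 = 1
y5 = y4 NOR A = 1 NOR 1 = 0
y6 = y5 NOR B = 0 NOR 0 = 1
y8 = y2 AND y3 = 1 AND 0 = 0
y9 = y6 NOR y8 = 1 NOR 0 = 0
y12 = y3 NOR y6 = 0 NOR 1 = 0
y13 = y8 NOR y12 = 0 NOR 0 = 1
y14 = D NOR y9 = 0 NOR 0 = 1
y16 = y6 NOR y14 = 1 NOR 1 = 0
y17 = y16 NOR y4 = 0 NOR 1 = 0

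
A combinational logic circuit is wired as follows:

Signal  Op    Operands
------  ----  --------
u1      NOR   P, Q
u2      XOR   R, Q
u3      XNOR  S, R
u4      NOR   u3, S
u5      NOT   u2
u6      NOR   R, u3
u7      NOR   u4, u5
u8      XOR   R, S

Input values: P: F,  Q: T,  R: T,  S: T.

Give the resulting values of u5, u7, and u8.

u2 = R XOR Q = T XOR T = F
u3 = S XNOR R = T XNOR T = T
u4 = u3 NOR S = T NOR T = F
u5 = NOT u2 = NOT F = T
u7 = u4 NOR u5 = F NOR T = F
u8 = R XOR S = T XOR T = F

u5 = T, u7 = F, u8 = F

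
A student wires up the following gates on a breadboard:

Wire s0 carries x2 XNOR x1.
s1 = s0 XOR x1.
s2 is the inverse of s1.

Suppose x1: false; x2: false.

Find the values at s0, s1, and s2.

s0 = x2 XNOR x1 = false XNOR false = true
s1 = s0 XOR x1 = true XOR false = true
s2 = NOT s1 = NOT true = false

s0 = true, s1 = true, s2 = false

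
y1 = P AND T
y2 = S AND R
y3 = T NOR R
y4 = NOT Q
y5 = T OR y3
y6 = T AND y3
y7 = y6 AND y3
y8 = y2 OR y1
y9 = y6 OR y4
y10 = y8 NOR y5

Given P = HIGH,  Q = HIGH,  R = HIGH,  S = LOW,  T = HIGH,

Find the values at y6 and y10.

y1 = P AND T = HIGH AND HIGH = HIGH
y2 = S AND R = LOW AND HIGH = LOW
y3 = T NOR R = HIGH NOR HIGH = LOW
y5 = T OR y3 = HIGH OR LOW = HIGH
y6 = T AND y3 = HIGH AND LOW = LOW
y8 = y2 OR y1 = LOW OR HIGH = HIGH
y10 = y8 NOR y5 = HIGH NOR HIGH = LOW

y6 = LOW  y10 = LOW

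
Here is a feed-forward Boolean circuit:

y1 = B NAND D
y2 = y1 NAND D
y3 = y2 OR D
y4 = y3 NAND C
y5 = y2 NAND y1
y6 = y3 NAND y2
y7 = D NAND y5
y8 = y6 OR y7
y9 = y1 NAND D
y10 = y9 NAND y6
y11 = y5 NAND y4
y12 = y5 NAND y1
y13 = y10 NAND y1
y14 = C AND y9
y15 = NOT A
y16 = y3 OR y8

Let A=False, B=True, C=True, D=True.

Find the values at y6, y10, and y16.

y6 = False, y10 = True, y16 = True

y1 = B NAND D = True NAND True = False
y2 = y1 NAND D = False NAND True = True
y3 = y2 OR D = True OR True = True
y5 = y2 NAND y1 = True NAND False = True
y6 = y3 NAND y2 = True NAND True = False
y7 = D NAND y5 = True NAND True = False
y8 = y6 OR y7 = False OR False = False
y9 = y1 NAND D = False NAND True = True
y10 = y9 NAND y6 = True NAND False = True
y16 = y3 OR y8 = True OR False = True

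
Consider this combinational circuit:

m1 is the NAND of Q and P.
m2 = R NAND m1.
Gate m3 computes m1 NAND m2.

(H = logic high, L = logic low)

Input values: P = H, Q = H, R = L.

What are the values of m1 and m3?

m1 = L, m3 = H

m1 = Q NAND P = H NAND H = L
m2 = R NAND m1 = L NAND L = H
m3 = m1 NAND m2 = L NAND H = H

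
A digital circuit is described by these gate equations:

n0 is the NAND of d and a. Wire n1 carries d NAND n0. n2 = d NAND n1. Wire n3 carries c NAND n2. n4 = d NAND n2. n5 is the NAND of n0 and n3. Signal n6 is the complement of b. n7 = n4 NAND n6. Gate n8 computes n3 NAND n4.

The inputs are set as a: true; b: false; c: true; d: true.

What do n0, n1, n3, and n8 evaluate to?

n0 = d NAND a = true NAND true = false
n1 = d NAND n0 = true NAND false = true
n2 = d NAND n1 = true NAND true = false
n3 = c NAND n2 = true NAND false = true
n4 = d NAND n2 = true NAND false = true
n8 = n3 NAND n4 = true NAND true = false

n0 = false, n1 = true, n3 = true, n8 = false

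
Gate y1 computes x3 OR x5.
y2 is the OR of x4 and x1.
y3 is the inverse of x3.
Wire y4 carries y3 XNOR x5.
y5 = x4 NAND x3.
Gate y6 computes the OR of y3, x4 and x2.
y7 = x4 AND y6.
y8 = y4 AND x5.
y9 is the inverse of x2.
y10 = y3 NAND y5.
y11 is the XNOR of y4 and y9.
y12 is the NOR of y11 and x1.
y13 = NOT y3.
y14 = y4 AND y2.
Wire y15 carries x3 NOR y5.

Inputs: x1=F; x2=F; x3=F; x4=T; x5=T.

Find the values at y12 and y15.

y3 = NOT x3 = NOT F = T
y4 = y3 XNOR x5 = T XNOR T = T
y5 = x4 NAND x3 = T NAND F = T
y9 = NOT x2 = NOT F = T
y11 = y4 XNOR y9 = T XNOR T = T
y12 = y11 NOR x1 = T NOR F = F
y15 = x3 NOR y5 = F NOR T = F

y12 = F  y15 = F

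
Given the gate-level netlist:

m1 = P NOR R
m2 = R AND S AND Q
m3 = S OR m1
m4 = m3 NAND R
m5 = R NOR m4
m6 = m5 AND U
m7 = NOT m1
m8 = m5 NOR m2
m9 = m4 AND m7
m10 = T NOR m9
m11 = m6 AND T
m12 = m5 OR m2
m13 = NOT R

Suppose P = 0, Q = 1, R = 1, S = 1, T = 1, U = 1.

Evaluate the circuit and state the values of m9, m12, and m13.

m9 = 0, m12 = 1, m13 = 0

m1 = P NOR R = 0 NOR 1 = 0
m2 = R AND S AND Q = 1 AND 1 AND 1 = 1
m3 = S OR m1 = 1 OR 0 = 1
m4 = m3 NAND R = 1 NAND 1 = 0
m5 = R NOR m4 = 1 NOR 0 = 0
m7 = NOT m1 = NOT 0 = 1
m9 = m4 AND m7 = 0 AND 1 = 0
m12 = m5 OR m2 = 0 OR 1 = 1
m13 = NOT R = NOT 1 = 0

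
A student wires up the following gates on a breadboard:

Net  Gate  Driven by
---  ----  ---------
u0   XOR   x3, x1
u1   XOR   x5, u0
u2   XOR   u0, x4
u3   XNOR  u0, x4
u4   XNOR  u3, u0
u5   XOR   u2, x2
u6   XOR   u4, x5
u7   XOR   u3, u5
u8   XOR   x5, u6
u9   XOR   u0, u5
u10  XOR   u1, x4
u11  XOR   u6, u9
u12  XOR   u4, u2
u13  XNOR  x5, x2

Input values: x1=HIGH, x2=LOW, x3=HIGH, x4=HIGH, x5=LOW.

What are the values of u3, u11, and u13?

u0 = x3 XOR x1 = HIGH XOR HIGH = LOW
u2 = u0 XOR x4 = LOW XOR HIGH = HIGH
u3 = u0 XNOR x4 = LOW XNOR HIGH = LOW
u4 = u3 XNOR u0 = LOW XNOR LOW = HIGH
u5 = u2 XOR x2 = HIGH XOR LOW = HIGH
u6 = u4 XOR x5 = HIGH XOR LOW = HIGH
u9 = u0 XOR u5 = LOW XOR HIGH = HIGH
u11 = u6 XOR u9 = HIGH XOR HIGH = LOW
u13 = x5 XNOR x2 = LOW XNOR LOW = HIGH

u3 = LOW, u11 = LOW, u13 = HIGH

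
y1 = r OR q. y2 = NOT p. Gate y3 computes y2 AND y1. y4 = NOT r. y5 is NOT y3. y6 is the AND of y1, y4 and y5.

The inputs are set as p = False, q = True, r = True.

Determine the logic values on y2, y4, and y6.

y2 = True, y4 = False, y6 = False

y1 = r OR q = True OR True = True
y2 = NOT p = NOT False = True
y3 = y2 AND y1 = True AND True = True
y4 = NOT r = NOT True = False
y5 = NOT y3 = NOT True = False
y6 = y1 AND y4 AND y5 = True AND False AND False = False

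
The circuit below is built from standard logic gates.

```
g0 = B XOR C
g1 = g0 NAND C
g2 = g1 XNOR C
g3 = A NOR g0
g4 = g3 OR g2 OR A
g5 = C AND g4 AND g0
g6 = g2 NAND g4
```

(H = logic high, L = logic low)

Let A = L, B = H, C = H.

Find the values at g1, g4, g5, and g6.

g0 = B XOR C = H XOR H = L
g1 = g0 NAND C = L NAND H = H
g2 = g1 XNOR C = H XNOR H = H
g3 = A NOR g0 = L NOR L = H
g4 = g3 OR g2 OR A = H OR H OR L = H
g5 = C AND g4 AND g0 = H AND H AND L = L
g6 = g2 NAND g4 = H NAND H = L

g1 = H; g4 = H; g5 = L; g6 = L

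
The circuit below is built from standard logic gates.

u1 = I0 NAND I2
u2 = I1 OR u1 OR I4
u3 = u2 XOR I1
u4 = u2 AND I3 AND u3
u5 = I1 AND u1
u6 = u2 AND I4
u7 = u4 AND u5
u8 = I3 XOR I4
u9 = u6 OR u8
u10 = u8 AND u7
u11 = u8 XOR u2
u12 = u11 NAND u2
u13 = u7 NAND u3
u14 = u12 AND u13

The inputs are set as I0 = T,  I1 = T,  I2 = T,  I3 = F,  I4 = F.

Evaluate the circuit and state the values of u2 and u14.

u2 = T, u14 = F

u1 = I0 NAND I2 = T NAND T = F
u2 = I1 OR u1 OR I4 = T OR F OR F = T
u3 = u2 XOR I1 = T XOR T = F
u4 = u2 AND I3 AND u3 = T AND F AND F = F
u5 = I1 AND u1 = T AND F = F
u7 = u4 AND u5 = F AND F = F
u8 = I3 XOR I4 = F XOR F = F
u11 = u8 XOR u2 = F XOR T = T
u12 = u11 NAND u2 = T NAND T = F
u13 = u7 NAND u3 = F NAND F = T
u14 = u12 AND u13 = F AND T = F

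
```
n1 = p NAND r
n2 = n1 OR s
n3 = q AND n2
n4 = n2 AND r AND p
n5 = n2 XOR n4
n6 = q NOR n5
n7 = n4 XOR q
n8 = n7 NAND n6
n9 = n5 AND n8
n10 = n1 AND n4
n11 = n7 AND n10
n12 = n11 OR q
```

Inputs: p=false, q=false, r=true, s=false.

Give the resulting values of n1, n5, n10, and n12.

n1 = true; n5 = true; n10 = false; n12 = false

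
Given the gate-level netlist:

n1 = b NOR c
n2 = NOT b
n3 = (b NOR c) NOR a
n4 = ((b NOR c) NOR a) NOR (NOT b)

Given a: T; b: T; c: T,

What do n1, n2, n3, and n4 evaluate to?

n1 = T NOR T = F
n2 = NOT T = F
n3 = (T NOR T) NOR T = F
n4 = ((T NOR T) NOR T) NOR (NOT T) = T

n1 = F, n2 = F, n3 = F, n4 = T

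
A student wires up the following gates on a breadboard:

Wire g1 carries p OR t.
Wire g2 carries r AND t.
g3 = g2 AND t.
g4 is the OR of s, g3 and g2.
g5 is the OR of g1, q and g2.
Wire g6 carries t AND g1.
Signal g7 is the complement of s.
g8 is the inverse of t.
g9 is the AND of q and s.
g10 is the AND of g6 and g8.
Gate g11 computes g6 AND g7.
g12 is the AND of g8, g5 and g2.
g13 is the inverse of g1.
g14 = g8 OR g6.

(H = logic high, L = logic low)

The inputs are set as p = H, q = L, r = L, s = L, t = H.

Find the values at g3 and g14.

g3 = L, g14 = H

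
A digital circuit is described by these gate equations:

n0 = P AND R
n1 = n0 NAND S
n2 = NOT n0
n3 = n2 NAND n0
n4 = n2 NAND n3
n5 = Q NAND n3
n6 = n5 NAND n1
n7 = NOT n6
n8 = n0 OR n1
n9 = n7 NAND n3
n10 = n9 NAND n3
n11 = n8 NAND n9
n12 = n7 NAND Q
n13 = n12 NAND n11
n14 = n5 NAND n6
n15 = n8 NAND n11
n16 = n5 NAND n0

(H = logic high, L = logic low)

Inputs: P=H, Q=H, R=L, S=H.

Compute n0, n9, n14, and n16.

n0 = L; n9 = H; n14 = H; n16 = H

n0 = P AND R = H AND L = L
n1 = n0 NAND S = L NAND H = H
n2 = NOT n0 = NOT L = H
n3 = n2 NAND n0 = H NAND L = H
n5 = Q NAND n3 = H NAND H = L
n6 = n5 NAND n1 = L NAND H = H
n7 = NOT n6 = NOT H = L
n9 = n7 NAND n3 = L NAND H = H
n14 = n5 NAND n6 = L NAND H = H
n16 = n5 NAND n0 = L NAND L = H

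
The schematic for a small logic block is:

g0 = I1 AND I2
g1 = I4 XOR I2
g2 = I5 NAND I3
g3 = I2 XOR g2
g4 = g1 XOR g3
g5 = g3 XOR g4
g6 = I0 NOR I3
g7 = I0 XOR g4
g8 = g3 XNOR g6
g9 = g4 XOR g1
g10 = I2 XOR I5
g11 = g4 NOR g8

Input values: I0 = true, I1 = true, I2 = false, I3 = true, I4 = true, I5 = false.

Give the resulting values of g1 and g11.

g1 = true, g11 = true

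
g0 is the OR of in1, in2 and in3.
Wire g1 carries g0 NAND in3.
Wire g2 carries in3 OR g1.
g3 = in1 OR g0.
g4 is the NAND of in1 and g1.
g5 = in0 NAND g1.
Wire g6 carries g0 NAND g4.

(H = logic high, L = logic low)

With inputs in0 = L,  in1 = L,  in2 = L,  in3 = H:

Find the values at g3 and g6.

g3 = H, g6 = L

g0 = in1 OR in2 OR in3 = L OR L OR H = H
g1 = g0 NAND in3 = H NAND H = L
g3 = in1 OR g0 = L OR H = H
g4 = in1 NAND g1 = L NAND L = H
g6 = g0 NAND g4 = H NAND H = L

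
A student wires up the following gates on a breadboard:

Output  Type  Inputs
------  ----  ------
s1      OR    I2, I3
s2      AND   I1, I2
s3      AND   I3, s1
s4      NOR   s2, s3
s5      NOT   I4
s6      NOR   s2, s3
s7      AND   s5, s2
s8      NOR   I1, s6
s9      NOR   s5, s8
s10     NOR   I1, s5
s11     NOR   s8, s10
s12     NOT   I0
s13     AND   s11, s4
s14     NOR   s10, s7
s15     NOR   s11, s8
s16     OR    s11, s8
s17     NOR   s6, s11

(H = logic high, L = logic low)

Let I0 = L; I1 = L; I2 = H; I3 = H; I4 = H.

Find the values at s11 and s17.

s1 = I2 OR I3 = H OR H = H
s2 = I1 AND I2 = L AND H = L
s3 = I3 AND s1 = H AND H = H
s5 = NOT I4 = NOT H = L
s6 = s2 NOR s3 = L NOR H = L
s8 = I1 NOR s6 = L NOR L = H
s10 = I1 NOR s5 = L NOR L = H
s11 = s8 NOR s10 = H NOR H = L
s17 = s6 NOR s11 = L NOR L = H

s11 = L; s17 = H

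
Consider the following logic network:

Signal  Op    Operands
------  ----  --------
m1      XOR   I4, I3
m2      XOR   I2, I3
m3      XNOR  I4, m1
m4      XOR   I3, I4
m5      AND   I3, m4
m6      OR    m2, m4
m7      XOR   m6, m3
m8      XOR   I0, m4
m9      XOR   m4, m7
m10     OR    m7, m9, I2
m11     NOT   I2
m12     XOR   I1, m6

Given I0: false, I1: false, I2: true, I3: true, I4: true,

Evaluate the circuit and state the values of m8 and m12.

m8 = false; m12 = false

m2 = I2 XOR I3 = true XOR true = false
m4 = I3 XOR I4 = true XOR true = false
m6 = m2 OR m4 = false OR false = false
m8 = I0 XOR m4 = false XOR false = false
m12 = I1 XOR m6 = false XOR false = false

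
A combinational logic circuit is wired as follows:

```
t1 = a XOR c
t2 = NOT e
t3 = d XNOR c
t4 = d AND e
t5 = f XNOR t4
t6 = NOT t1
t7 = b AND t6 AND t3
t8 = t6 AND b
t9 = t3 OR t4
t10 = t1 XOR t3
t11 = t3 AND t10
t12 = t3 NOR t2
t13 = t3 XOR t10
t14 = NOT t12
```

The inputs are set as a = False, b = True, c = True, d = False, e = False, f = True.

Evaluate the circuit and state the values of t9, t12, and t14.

t9 = False; t12 = False; t14 = True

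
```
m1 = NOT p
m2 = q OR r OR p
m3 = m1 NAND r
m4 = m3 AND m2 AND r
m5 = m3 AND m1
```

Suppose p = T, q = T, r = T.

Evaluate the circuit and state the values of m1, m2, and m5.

m1 = F, m2 = T, m5 = F

m1 = NOT p = NOT T = F
m2 = q OR r OR p = T OR T OR T = T
m3 = m1 NAND r = F NAND T = T
m5 = m3 AND m1 = T AND F = F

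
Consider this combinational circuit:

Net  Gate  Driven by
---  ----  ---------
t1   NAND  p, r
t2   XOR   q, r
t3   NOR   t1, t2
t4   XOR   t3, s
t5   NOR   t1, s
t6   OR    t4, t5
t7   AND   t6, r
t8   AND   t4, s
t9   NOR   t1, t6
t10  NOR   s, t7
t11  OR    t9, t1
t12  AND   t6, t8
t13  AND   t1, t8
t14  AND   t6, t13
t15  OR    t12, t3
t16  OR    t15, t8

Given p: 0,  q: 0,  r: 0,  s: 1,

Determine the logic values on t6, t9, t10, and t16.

t6 = 1  t9 = 0  t10 = 0  t16 = 1

t1 = p NAND r = 0 NAND 0 = 1
t2 = q XOR r = 0 XOR 0 = 0
t3 = t1 NOR t2 = 1 NOR 0 = 0
t4 = t3 XOR s = 0 XOR 1 = 1
t5 = t1 NOR s = 1 NOR 1 = 0
t6 = t4 OR t5 = 1 OR 0 = 1
t7 = t6 AND r = 1 AND 0 = 0
t8 = t4 AND s = 1 AND 1 = 1
t9 = t1 NOR t6 = 1 NOR 1 = 0
t10 = s NOR t7 = 1 NOR 0 = 0
t12 = t6 AND t8 = 1 AND 1 = 1
t15 = t12 OR t3 = 1 OR 0 = 1
t16 = t15 OR t8 = 1 OR 1 = 1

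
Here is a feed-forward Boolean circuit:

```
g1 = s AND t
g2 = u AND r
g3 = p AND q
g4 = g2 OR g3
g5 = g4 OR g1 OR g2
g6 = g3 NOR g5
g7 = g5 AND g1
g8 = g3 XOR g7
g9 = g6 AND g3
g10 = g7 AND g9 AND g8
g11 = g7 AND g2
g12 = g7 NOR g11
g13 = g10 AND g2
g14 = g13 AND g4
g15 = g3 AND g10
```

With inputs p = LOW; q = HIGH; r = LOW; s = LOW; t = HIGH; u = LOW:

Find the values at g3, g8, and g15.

g1 = s AND t = LOW AND HIGH = LOW
g2 = u AND r = LOW AND LOW = LOW
g3 = p AND q = LOW AND HIGH = LOW
g4 = g2 OR g3 = LOW OR LOW = LOW
g5 = g4 OR g1 OR g2 = LOW OR LOW OR LOW = LOW
g6 = g3 NOR g5 = LOW NOR LOW = HIGH
g7 = g5 AND g1 = LOW AND LOW = LOW
g8 = g3 XOR g7 = LOW XOR LOW = LOW
g9 = g6 AND g3 = HIGH AND LOW = LOW
g10 = g7 AND g9 AND g8 = LOW AND LOW AND LOW = LOW
g15 = g3 AND g10 = LOW AND LOW = LOW

g3 = LOW; g8 = LOW; g15 = LOW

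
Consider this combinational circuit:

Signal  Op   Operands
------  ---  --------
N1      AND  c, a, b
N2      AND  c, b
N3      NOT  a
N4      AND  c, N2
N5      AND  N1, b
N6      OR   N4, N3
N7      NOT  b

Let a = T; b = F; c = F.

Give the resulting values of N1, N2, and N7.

N1 = F, N2 = F, N7 = T

N1 = c AND a AND b = F AND T AND F = F
N2 = c AND b = F AND F = F
N7 = NOT b = NOT F = T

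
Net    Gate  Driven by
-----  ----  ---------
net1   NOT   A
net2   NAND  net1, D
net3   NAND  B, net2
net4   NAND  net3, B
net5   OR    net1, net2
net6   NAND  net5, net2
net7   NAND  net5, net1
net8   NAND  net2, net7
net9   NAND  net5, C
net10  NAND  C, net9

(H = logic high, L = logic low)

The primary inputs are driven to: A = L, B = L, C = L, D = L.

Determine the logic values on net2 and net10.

net2 = H  net10 = H

net1 = NOT A = NOT L = H
net2 = net1 NAND D = H NAND L = H
net5 = net1 OR net2 = H OR H = H
net9 = net5 NAND C = H NAND L = H
net10 = C NAND net9 = L NAND H = H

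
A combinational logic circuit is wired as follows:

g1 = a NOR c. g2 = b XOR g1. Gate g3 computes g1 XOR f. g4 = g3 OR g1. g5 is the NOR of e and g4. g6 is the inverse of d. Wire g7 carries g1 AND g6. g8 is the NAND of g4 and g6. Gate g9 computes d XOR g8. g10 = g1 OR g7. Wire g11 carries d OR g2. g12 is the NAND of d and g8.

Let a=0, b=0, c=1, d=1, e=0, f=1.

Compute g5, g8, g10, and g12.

g1 = a NOR c = 0 NOR 1 = 0
g3 = g1 XOR f = 0 XOR 1 = 1
g4 = g3 OR g1 = 1 OR 0 = 1
g5 = e NOR g4 = 0 NOR 1 = 0
g6 = NOT d = NOT 1 = 0
g7 = g1 AND g6 = 0 AND 0 = 0
g8 = g4 NAND g6 = 1 NAND 0 = 1
g10 = g1 OR g7 = 0 OR 0 = 0
g12 = d NAND g8 = 1 NAND 1 = 0

g5 = 0; g8 = 1; g10 = 0; g12 = 0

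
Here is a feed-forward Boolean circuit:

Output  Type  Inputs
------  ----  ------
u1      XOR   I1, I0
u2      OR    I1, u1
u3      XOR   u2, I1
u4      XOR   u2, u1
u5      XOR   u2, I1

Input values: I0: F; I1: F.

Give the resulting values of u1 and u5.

u1 = F  u5 = F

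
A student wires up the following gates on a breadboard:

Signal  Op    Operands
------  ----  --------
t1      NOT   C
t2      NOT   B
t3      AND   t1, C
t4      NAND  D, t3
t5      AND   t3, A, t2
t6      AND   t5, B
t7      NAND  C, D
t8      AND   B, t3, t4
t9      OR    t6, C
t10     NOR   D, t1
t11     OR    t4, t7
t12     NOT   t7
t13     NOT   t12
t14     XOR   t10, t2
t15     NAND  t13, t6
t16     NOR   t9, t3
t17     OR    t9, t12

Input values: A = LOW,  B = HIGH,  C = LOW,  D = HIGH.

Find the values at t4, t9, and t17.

t4 = HIGH, t9 = LOW, t17 = LOW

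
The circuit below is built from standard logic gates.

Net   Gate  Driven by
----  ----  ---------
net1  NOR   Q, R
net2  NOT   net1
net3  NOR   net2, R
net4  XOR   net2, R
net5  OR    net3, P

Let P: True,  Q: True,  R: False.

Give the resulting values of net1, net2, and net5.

net1 = False; net2 = True; net5 = True

net1 = Q NOR R = True NOR False = False
net2 = NOT net1 = NOT False = True
net3 = net2 NOR R = True NOR False = False
net5 = net3 OR P = False OR True = True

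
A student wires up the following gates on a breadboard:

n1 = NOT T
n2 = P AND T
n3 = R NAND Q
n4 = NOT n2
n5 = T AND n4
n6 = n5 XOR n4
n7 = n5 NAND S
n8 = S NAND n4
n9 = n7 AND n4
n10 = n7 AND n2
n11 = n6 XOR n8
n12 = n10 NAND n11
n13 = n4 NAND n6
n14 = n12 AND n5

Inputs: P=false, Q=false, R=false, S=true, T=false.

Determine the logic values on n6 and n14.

n2 = P AND T = false AND false = false
n4 = NOT n2 = NOT false = true
n5 = T AND n4 = false AND true = false
n6 = n5 XOR n4 = false XOR true = true
n7 = n5 NAND S = false NAND true = true
n8 = S NAND n4 = true NAND true = false
n10 = n7 AND n2 = true AND false = false
n11 = n6 XOR n8 = true XOR false = true
n12 = n10 NAND n11 = false NAND true = true
n14 = n12 AND n5 = true AND false = false

n6 = true, n14 = false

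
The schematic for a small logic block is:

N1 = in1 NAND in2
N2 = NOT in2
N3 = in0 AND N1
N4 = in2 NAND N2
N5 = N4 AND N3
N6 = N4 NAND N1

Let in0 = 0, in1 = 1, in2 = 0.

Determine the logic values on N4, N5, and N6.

N1 = in1 NAND in2 = 1 NAND 0 = 1
N2 = NOT in2 = NOT 0 = 1
N3 = in0 AND N1 = 0 AND 1 = 0
N4 = in2 NAND N2 = 0 NAND 1 = 1
N5 = N4 AND N3 = 1 AND 0 = 0
N6 = N4 NAND N1 = 1 NAND 1 = 0

N4 = 1; N5 = 0; N6 = 0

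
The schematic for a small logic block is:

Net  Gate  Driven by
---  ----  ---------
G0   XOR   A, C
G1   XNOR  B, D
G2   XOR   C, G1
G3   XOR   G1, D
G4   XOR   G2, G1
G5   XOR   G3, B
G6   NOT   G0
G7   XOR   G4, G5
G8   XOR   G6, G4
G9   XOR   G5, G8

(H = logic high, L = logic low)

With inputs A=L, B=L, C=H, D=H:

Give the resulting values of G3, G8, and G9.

G0 = A XOR C = L XOR H = H
G1 = B XNOR D = L XNOR H = L
G2 = C XOR G1 = H XOR L = H
G3 = G1 XOR D = L XOR H = H
G4 = G2 XOR G1 = H XOR L = H
G5 = G3 XOR B = H XOR L = H
G6 = NOT G0 = NOT H = L
G8 = G6 XOR G4 = L XOR H = H
G9 = G5 XOR G8 = H XOR H = L

G3 = H  G8 = H  G9 = L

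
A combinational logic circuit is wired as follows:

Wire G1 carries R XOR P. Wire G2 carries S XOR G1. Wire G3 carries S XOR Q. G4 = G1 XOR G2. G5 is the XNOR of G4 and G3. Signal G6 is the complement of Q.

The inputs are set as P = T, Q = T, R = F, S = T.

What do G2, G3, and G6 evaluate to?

G2 = F  G3 = F  G6 = F

G1 = R XOR P = F XOR T = T
G2 = S XOR G1 = T XOR T = F
G3 = S XOR Q = T XOR T = F
G6 = NOT Q = NOT T = F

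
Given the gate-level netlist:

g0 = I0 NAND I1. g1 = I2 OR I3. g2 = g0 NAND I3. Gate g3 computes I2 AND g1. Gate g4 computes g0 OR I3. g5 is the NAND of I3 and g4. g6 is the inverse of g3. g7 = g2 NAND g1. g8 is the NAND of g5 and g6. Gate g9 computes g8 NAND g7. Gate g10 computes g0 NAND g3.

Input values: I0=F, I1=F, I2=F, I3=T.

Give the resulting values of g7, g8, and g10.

g7 = T  g8 = T  g10 = T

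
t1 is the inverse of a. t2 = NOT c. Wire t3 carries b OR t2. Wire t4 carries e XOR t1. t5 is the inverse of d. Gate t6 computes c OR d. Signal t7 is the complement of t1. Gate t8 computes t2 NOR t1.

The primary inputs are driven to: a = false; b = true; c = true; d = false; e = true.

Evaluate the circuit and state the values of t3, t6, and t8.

t3 = true, t6 = true, t8 = false

t1 = NOT a = NOT false = true
t2 = NOT c = NOT true = false
t3 = b OR t2 = true OR false = true
t6 = c OR d = true OR false = true
t8 = t2 NOR t1 = false NOR true = false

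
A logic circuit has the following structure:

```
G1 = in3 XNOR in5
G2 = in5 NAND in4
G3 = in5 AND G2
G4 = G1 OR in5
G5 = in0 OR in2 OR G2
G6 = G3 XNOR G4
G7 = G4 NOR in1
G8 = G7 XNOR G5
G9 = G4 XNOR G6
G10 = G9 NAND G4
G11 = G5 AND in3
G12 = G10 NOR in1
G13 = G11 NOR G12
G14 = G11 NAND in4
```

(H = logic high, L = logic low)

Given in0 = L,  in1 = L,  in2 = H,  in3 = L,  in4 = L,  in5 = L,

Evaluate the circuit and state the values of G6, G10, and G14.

G6 = L, G10 = H, G14 = H

G1 = in3 XNOR in5 = L XNOR L = H
G2 = in5 NAND in4 = L NAND L = H
G3 = in5 AND G2 = L AND H = L
G4 = G1 OR in5 = H OR L = H
G5 = in0 OR in2 OR G2 = L OR H OR H = H
G6 = G3 XNOR G4 = L XNOR H = L
G9 = G4 XNOR G6 = H XNOR L = L
G10 = G9 NAND G4 = L NAND H = H
G11 = G5 AND in3 = H AND L = L
G14 = G11 NAND in4 = L NAND L = H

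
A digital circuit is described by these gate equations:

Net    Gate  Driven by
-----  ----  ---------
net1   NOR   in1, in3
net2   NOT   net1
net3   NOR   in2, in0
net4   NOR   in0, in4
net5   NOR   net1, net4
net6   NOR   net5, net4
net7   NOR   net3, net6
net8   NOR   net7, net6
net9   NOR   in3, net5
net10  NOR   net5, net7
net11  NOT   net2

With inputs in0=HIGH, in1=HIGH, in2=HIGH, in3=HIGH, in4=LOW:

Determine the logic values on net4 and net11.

net4 = LOW, net11 = LOW

net1 = in1 NOR in3 = HIGH NOR HIGH = LOW
net2 = NOT net1 = NOT LOW = HIGH
net4 = in0 NOR in4 = HIGH NOR LOW = LOW
net11 = NOT net2 = NOT HIGH = LOW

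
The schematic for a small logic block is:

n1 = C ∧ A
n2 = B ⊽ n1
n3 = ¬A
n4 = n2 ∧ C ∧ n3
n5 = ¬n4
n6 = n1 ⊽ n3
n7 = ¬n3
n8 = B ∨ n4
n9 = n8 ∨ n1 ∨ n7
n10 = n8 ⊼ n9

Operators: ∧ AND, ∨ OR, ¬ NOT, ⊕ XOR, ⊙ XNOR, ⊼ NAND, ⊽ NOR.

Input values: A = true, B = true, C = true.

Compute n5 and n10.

n5 = true, n10 = false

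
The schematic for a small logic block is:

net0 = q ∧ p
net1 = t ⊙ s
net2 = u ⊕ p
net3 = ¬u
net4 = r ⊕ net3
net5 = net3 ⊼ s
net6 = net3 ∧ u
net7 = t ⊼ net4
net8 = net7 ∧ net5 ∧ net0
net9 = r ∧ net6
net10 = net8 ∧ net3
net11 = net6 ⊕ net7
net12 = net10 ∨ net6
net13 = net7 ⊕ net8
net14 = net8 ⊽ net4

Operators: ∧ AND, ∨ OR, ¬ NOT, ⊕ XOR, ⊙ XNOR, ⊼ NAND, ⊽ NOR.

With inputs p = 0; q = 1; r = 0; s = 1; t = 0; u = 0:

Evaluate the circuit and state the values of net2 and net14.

net2 = 0; net14 = 0

net0 = q AND p = 1 AND 0 = 0
net2 = u XOR p = 0 XOR 0 = 0
net3 = NOT u = NOT 0 = 1
net4 = r XOR net3 = 0 XOR 1 = 1
net5 = net3 NAND s = 1 NAND 1 = 0
net7 = t NAND net4 = 0 NAND 1 = 1
net8 = net7 AND net5 AND net0 = 1 AND 0 AND 0 = 0
net14 = net8 NOR net4 = 0 NOR 1 = 0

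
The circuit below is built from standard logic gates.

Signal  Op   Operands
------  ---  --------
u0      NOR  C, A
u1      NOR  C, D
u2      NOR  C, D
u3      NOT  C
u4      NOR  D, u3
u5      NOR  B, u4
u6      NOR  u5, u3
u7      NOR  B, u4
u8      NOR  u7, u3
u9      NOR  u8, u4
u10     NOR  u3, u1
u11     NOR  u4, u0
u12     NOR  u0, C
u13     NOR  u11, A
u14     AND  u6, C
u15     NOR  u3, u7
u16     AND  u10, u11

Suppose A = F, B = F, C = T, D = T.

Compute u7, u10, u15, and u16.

u0 = C NOR A = T NOR F = F
u1 = C NOR D = T NOR T = F
u3 = NOT C = NOT T = F
u4 = D NOR u3 = T NOR F = F
u7 = B NOR u4 = F NOR F = T
u10 = u3 NOR u1 = F NOR F = T
u11 = u4 NOR u0 = F NOR F = T
u15 = u3 NOR u7 = F NOR T = F
u16 = u10 AND u11 = T AND T = T

u7 = T, u10 = T, u15 = F, u16 = T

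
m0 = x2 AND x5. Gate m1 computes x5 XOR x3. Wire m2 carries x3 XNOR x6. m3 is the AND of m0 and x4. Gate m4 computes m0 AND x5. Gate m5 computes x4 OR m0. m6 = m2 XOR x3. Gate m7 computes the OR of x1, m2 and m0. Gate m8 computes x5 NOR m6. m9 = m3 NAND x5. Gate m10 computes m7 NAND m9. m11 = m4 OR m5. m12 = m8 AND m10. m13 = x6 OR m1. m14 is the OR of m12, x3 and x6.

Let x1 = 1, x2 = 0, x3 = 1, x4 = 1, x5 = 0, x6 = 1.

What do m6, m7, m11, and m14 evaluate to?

m0 = x2 AND x5 = 0 AND 0 = 0
m2 = x3 XNOR x6 = 1 XNOR 1 = 1
m3 = m0 AND x4 = 0 AND 1 = 0
m4 = m0 AND x5 = 0 AND 0 = 0
m5 = x4 OR m0 = 1 OR 0 = 1
m6 = m2 XOR x3 = 1 XOR 1 = 0
m7 = x1 OR m2 OR m0 = 1 OR 1 OR 0 = 1
m8 = x5 NOR m6 = 0 NOR 0 = 1
m9 = m3 NAND x5 = 0 NAND 0 = 1
m10 = m7 NAND m9 = 1 NAND 1 = 0
m11 = m4 OR m5 = 0 OR 1 = 1
m12 = m8 AND m10 = 1 AND 0 = 0
m14 = m12 OR x3 OR x6 = 0 OR 1 OR 1 = 1

m6 = 0, m7 = 1, m11 = 1, m14 = 1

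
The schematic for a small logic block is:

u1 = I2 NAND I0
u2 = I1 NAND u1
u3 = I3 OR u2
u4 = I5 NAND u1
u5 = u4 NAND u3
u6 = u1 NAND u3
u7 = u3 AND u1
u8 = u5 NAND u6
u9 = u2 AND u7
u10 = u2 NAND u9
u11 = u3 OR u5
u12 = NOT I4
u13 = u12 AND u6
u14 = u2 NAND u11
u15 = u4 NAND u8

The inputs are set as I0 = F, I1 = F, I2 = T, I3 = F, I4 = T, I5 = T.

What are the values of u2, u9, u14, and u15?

u2 = T, u9 = T, u14 = F, u15 = T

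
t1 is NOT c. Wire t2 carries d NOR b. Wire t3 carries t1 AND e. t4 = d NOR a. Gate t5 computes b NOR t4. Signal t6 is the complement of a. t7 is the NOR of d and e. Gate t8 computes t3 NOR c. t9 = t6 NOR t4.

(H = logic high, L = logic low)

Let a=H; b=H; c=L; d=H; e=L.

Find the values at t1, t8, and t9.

t1 = NOT c = NOT L = H
t3 = t1 AND e = H AND L = L
t4 = d NOR a = H NOR H = L
t6 = NOT a = NOT H = L
t8 = t3 NOR c = L NOR L = H
t9 = t6 NOR t4 = L NOR L = H

t1 = H, t8 = H, t9 = H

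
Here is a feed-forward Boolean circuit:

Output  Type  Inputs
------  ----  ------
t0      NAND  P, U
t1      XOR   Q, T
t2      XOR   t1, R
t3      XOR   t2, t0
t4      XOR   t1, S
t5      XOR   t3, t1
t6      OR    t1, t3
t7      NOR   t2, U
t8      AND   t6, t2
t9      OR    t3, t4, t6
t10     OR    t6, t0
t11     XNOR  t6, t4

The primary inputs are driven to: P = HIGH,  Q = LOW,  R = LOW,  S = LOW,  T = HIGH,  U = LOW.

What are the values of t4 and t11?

t4 = HIGH, t11 = HIGH

t0 = P NAND U = HIGH NAND LOW = HIGH
t1 = Q XOR T = LOW XOR HIGH = HIGH
t2 = t1 XOR R = HIGH XOR LOW = HIGH
t3 = t2 XOR t0 = HIGH XOR HIGH = LOW
t4 = t1 XOR S = HIGH XOR LOW = HIGH
t6 = t1 OR t3 = HIGH OR LOW = HIGH
t11 = t6 XNOR t4 = HIGH XNOR HIGH = HIGH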